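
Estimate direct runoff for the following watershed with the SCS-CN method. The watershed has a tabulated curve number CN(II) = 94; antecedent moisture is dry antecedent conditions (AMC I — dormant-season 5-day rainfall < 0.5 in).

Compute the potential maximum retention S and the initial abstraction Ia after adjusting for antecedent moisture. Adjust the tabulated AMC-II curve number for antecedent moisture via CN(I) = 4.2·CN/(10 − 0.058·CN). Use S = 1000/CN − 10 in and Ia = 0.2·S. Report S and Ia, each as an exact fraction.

S = 500/329 in ≈ 1.520 in; Ia = 100/329 in ≈ 0.304 in

Dry (AMC I): CN(I) = 4.2·94/(10 − 0.058·94) = (1974/5)/(1137/250) = 32900/379 ≈ 86.807
Retention S: 1000/CN − 10 with CN=86.807 → S = 500/329 ≈ 1.520 in
Initial abstraction Ia = S/5 = (500/329)/5 = 100/329 ≈ 0.304 in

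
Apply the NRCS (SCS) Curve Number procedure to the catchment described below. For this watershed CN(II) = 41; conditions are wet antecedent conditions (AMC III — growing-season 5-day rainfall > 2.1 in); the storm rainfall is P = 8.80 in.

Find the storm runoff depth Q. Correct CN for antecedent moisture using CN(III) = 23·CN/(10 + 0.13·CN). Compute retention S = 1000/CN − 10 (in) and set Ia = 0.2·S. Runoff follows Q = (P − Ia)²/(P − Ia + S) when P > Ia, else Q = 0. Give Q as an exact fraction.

Q = 316697616/76727195 in ≈ 4.128 in

Wet (AMC III): CN(III) = 23·41/(10 + 0.13·41) = 943/(1533/100) = 94300/1533 ≈ 61.513
S = 1000/(94300/1533) − 10 = 5900/943 in ≈ 6.257 in
Ia = 0.2S: 0.2·6.257 = 1.251 in (exactly 1180/943)
Excess rainfall: 8.800 − 1.251 = 7.549 in; P > Ia so Q > 0
Q = (35592/4715)²/((35592/4715) + 5900/943) = (1266790464/22231225)/(65092/4715) = 316697616/76727195 in ≈ 4.128 in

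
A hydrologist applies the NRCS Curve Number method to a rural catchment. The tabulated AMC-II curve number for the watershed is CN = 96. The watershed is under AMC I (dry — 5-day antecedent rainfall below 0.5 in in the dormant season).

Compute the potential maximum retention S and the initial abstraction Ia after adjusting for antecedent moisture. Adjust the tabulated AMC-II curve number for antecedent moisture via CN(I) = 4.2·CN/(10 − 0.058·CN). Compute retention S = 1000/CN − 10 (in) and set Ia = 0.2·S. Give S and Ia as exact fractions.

Dry (AMC I): CN(I) = 4.2·96/(10 − 0.058·96) = (2016/5)/(554/125) = 25200/277 ≈ 90.975
Max retention: S = 1000/(25200/277) − 10 = 125/126 in (≈ 0.992 in)
Ia = 0.2S: 0.2·0.992 = 0.198 in (exactly 25/126)

S = 125/126 in ≈ 0.992 in; Ia = 25/126 in ≈ 0.198 in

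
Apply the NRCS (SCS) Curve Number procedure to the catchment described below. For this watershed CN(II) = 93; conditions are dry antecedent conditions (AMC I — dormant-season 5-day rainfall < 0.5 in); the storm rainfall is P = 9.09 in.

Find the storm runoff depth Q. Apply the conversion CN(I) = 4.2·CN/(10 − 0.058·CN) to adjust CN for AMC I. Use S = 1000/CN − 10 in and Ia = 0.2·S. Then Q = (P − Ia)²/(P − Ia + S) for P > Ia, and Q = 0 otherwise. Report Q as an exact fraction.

Adjust CN=93 to AMC I: 4.2·93/(10 − 0.058·93) → (1953/5) ÷ (2303/500) = 27900/329 ≈ 84.802
Retention S: 1000/CN − 10 with CN=84.802 → S = 500/279 ≈ 1.792 in
Ia = 0.2·(500/279) = 100/279 in ≈ 0.358 in
Since P=9.090 > Ia=0.358: effective rainfall P−Ia = 243611/27900 in
Runoff Q = (P−Ia)²/(P−Ia+S) = (8.732)²/(8.732+1.792) = 59346319321/8191746900 ≈ 7.245 in

Q = 59346319321/8191746900 in ≈ 7.245 in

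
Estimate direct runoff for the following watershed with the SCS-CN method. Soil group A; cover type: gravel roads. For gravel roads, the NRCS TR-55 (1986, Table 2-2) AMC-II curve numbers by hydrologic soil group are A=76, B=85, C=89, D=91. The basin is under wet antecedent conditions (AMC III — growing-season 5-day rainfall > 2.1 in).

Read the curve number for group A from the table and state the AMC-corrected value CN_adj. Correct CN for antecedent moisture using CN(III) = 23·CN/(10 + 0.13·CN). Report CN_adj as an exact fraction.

NRCS table: gravel roads, soil group A → CN(II) = 76
Adjust CN=76 to AMC III: 23·76/(10 + 0.13·76) → 1748 ÷ (497/25) = 43700/497 ≈ 87.928

CN_adj = 43700/497 ≈ 87.928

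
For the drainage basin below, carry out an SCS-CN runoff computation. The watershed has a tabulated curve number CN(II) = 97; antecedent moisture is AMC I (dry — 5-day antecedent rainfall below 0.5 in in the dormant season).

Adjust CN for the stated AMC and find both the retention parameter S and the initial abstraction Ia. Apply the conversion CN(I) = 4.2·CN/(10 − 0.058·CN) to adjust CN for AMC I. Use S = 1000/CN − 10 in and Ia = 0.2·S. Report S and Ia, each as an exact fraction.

S = 500/679 in ≈ 0.736 in; Ia = 100/679 in ≈ 0.147 in

Adjust CN=97 to AMC I: 4.2·97/(10 − 0.058·97) → (2037/5) ÷ (2187/500) = 67900/729 ≈ 93.141
S = 1000/(67900/729) − 10 = 500/679 in ≈ 0.736 in
Initial abstraction Ia = S/5 = (500/679)/5 = 100/679 ≈ 0.147 in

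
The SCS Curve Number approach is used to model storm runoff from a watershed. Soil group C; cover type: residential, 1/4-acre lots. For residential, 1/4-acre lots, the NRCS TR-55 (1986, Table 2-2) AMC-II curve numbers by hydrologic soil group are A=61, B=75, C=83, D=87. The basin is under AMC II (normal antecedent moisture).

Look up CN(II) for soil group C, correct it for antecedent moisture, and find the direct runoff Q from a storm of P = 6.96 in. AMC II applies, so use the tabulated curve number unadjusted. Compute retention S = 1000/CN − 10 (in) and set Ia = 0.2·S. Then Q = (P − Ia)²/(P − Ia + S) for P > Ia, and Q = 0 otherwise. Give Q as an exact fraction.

NRCS table: residential, 1/4-acre lots, soil group C → CN(II) = 83
Average conditions: CN = 83 (no AMC adjustment).
S = 1000/83 − 10 = 170/83 in ≈ 2.048 in
Ia = 0.2·(170/83) = 34/83 in ≈ 0.410 in
P − Ia = 6.960 − 0.410 = 13592/2075 ≈ 6.550 in (> 0, runoff occurs)
Runoff Q = (P−Ia)²/(P−Ia+S) = (6.550)²/(6.550+2.048) = 92371232/18511075 ≈ 4.990 in

Q = 92371232/18511075 in ≈ 4.990 in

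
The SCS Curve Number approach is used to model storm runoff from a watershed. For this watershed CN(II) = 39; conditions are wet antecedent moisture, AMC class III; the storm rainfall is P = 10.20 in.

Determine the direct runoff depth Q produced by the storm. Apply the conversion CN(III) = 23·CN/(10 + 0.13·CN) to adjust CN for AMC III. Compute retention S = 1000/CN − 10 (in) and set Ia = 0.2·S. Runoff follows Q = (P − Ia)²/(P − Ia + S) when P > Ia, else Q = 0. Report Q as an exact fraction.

Q = 1571884609/314609295 in ≈ 4.996 in

Wet (AMC III): CN(III) = 23·39/(10 + 0.13·39) = 897/(1507/100) = 89700/1507 ≈ 59.522
Max retention: S = 1000/(89700/1507) − 10 = 6100/897 in (≈ 6.800 in)
Ia = 0.2·(6100/897) = 1220/897 in ≈ 1.360 in
Since P=10.200 > Ia=1.360: effective rainfall P−Ia = 39647/4485 in
Runoff Q = (P−Ia)²/(P−Ia+S) = (8.840)²/(8.840+6.800) = 1571884609/314609295 ≈ 4.996 in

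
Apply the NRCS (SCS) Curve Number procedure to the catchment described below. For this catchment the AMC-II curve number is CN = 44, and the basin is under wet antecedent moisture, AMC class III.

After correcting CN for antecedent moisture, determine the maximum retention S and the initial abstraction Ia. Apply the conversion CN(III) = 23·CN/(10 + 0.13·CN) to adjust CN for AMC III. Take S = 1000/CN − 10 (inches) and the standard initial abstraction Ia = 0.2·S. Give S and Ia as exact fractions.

Adjust CN=44 to AMC III: 23·44/(10 + 0.13·44) → 1012 ÷ (393/25) = 25300/393 ≈ 64.377
Retention S: 1000/CN − 10 with CN=64.377 → S = 1400/253 ≈ 5.534 in
Ia = 0.2S: 0.2·5.534 = 1.107 in (exactly 280/253)

S = 1400/253 in ≈ 5.534 in; Ia = 280/253 in ≈ 1.107 in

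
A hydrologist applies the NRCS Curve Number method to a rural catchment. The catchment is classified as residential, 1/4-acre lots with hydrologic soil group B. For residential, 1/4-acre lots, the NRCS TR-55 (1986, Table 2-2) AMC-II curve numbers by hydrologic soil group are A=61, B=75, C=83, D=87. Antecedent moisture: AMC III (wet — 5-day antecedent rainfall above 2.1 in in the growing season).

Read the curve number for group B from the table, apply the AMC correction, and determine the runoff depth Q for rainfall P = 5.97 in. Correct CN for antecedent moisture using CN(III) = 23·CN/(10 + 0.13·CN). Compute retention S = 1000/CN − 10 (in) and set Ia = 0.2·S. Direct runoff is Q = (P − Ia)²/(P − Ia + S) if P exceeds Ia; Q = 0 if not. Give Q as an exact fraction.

Q = 1536091249/339431700 in ≈ 4.525 in

NRCS table: residential, 1/4-acre lots, soil group B → CN(II) = 75
Wet (AMC III): CN(III) = 23·75/(10 + 0.13·75) = 1725/(79/4) = 6900/79 ≈ 87.342
Retention S: 1000/CN − 10 with CN=87.342 → S = 100/69 ≈ 1.449 in
Initial abstraction Ia = S/5 = (100/69)/5 = 20/69 ≈ 0.290 in
Excess rainfall: 5.970 − 0.290 = 5.680 in; P > Ia so Q > 0
Q = (39193/6900)²/((39193/6900) + 100/69) = (1536091249/47610000)/(49193/6900) = 1536091249/339431700 in ≈ 4.525 in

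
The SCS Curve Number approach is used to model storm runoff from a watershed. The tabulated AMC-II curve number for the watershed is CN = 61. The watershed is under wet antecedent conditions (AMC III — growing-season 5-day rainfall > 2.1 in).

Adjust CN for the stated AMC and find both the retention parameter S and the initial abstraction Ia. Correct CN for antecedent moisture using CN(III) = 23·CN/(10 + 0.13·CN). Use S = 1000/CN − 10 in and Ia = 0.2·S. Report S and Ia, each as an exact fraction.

S = 3900/1403 in ≈ 2.780 in; Ia = 780/1403 in ≈ 0.556 in

CN(III) from CN(II)=61: (23·61)/(10 + 0.13·61) = 140300/1793 ≈ 78.249
Retention S: 1000/CN − 10 with CN=78.249 → S = 3900/1403 ≈ 2.780 in
Ia = 0.2·(3900/1403) = 780/1403 in ≈ 0.556 in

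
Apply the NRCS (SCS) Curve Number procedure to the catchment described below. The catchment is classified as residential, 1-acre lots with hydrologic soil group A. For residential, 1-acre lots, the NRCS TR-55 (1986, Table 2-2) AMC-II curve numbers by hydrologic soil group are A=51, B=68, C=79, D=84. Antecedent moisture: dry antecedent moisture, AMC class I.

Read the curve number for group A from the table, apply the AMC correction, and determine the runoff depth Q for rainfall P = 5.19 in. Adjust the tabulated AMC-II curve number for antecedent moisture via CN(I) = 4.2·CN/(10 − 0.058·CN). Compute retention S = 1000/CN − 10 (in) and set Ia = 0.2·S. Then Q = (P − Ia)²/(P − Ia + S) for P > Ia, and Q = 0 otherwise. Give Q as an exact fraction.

NRCS table: residential, 1-acre lots, soil group A → CN(II) = 51
Dry (AMC I): CN(I) = 4.2·51/(10 − 0.058·51) = (1071/5)/(3521/500) = 15300/503 ≈ 30.417
Retention S: 1000/CN − 10 with CN=30.417 → S = 3500/153 ≈ 22.876 in
Ia = 0.2·(3500/153) = 700/153 in ≈ 4.575 in
Excess rainfall: 5.190 − 4.575 = 0.615 in; P > Ia so Q > 0
Q: (9407/15300)² ÷ (359407/15300) = 88491649/5498927100 in (≈ 0.016 in)

Q = 88491649/5498927100 in ≈ 0.016 in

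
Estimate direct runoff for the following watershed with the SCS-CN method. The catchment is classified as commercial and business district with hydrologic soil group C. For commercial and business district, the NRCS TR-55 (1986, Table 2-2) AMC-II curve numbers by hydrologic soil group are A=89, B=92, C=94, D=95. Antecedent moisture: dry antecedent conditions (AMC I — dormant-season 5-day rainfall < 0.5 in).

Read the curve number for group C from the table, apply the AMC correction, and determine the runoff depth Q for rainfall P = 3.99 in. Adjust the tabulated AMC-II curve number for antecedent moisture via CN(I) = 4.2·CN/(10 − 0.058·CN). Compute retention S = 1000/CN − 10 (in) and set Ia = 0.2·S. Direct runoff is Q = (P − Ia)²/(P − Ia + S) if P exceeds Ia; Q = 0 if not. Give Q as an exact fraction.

NRCS table: commercial and business district, soil group C → CN(II) = 94
Adjust CN=94 to AMC I: 4.2·94/(10 − 0.058·94) → (1974/5) ÷ (1137/250) = 32900/379 ≈ 86.807
Max retention: S = 1000/(32900/379) − 10 = 500/329 in (≈ 1.520 in)
Initial abstraction Ia = S/5 = (500/329)/5 = 100/329 ≈ 0.304 in
P − Ia = 3.990 − 0.304 = 121271/32900 ≈ 3.686 in (> 0, runoff occurs)
Q: (121271/32900)² ÷ (171271/32900) = 14706655441/5634815900 in (≈ 2.610 in)

Q = 14706655441/5634815900 in ≈ 2.610 in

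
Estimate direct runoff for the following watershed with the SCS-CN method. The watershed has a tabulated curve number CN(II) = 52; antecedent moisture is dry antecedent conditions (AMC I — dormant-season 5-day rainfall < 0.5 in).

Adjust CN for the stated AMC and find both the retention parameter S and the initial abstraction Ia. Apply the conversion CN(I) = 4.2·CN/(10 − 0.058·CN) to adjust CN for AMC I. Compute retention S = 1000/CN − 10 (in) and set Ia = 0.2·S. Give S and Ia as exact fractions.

CN(I) from CN(II)=52: (4.2·52)/(10 − 0.058·52) = 9100/291 ≈ 31.271
S = 1000/(9100/291) − 10 = 2000/91 in ≈ 21.978 in
Initial abstraction Ia = S/5 = (2000/91)/5 = 400/91 ≈ 4.396 in

S = 2000/91 in ≈ 21.978 in; Ia = 400/91 in ≈ 4.396 in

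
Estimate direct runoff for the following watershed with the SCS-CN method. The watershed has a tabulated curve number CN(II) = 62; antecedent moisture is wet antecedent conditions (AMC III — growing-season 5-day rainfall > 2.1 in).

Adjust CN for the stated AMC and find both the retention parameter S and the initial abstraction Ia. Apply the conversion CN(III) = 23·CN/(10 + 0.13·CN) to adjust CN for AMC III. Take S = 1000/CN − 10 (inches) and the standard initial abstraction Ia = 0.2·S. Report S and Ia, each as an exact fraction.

CN(III) from CN(II)=62: (23·62)/(10 + 0.13·62) = 71300/903 ≈ 78.959
S = 1000/(71300/903) − 10 = 1900/713 in ≈ 2.665 in
Initial abstraction Ia = S/5 = (1900/713)/5 = 380/713 ≈ 0.533 in

S = 1900/713 in ≈ 2.665 in; Ia = 380/713 in ≈ 0.533 in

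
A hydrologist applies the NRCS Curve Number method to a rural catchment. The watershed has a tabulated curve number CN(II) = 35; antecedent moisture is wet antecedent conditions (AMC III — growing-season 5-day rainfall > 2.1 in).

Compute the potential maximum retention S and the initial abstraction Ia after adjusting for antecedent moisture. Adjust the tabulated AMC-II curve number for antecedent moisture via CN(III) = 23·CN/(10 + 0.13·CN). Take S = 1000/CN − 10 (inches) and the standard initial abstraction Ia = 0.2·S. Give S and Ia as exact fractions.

S = 1300/161 in ≈ 8.075 in; Ia = 260/161 in ≈ 1.615 in

CN(III) from CN(II)=35: (23·35)/(10 + 0.13·35) = 16100/291 ≈ 55.326
Retention S: 1000/CN − 10 with CN=55.326 → S = 1300/161 ≈ 8.075 in
Ia = 0.2S: 0.2·8.075 = 1.615 in (exactly 260/161)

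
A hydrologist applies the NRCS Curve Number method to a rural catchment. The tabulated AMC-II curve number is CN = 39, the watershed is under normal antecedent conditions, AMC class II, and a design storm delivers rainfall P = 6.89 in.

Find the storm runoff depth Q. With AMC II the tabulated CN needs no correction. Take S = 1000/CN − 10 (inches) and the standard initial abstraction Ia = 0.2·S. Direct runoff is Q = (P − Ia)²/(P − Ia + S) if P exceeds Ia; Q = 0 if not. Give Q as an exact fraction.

Average conditions: CN = 39 (no AMC adjustment).
Retention S: 1000/CN − 10 with CN=39.000 → S = 610/39 ≈ 15.641 in
Initial abstraction Ia = S/5 = (610/39)/5 = 122/39 ≈ 3.128 in
Since P=6.890 > Ia=3.128: effective rainfall P−Ia = 14671/3900 in
Runoff Q = (P−Ia)²/(P−Ia+S) = (3.762)²/(3.762+15.641) = 215238241/295116900 ≈ 0.729 in

Q = 215238241/295116900 in ≈ 0.729 in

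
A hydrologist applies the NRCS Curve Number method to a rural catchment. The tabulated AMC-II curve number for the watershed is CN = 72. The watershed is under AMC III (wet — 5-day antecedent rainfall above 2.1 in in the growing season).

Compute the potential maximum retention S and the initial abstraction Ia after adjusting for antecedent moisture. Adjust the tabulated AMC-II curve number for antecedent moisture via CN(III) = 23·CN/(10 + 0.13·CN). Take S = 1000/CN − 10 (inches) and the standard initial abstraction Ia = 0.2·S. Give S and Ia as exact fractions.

Wet (AMC III): CN(III) = 23·72/(10 + 0.13·72) = 1656/(484/25) = 10350/121 ≈ 85.537
S = 1000/(10350/121) − 10 = 350/207 in ≈ 1.691 in
Ia = 0.2·(350/207) = 70/207 in ≈ 0.338 in

S = 350/207 in ≈ 1.691 in; Ia = 70/207 in ≈ 0.338 in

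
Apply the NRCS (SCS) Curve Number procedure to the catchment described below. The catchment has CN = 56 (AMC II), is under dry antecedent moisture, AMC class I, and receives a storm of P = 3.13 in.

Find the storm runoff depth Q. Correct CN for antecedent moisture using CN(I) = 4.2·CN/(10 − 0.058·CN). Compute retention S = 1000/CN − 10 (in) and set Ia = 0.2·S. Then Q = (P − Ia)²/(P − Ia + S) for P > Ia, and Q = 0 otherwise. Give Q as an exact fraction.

CN(I) from CN(II)=56: (4.2·56)/(10 − 0.058·56) = 7350/211 ≈ 34.834
Max retention: S = 1000/(7350/211) − 10 = 2750/147 in (≈ 18.707 in)
Ia = 0.2S: 0.2·18.707 = 3.741 in (exactly 550/147)
P = 3.130 ≤ Ia = 3.741 in: entire storm abstracted, Q = 0.

Q = 0 in ≈ 0.000 in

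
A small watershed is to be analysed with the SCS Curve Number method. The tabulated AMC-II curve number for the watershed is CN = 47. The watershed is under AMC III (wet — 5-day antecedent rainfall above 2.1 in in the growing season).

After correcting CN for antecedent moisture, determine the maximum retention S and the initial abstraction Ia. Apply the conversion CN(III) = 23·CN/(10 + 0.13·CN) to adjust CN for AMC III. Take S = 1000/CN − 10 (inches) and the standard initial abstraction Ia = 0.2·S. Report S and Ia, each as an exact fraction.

S = 5300/1081 in ≈ 4.903 in; Ia = 1060/1081 in ≈ 0.981 in

Adjust CN=47 to AMC III: 23·47/(10 + 0.13·47) → 1081 ÷ (1611/100) = 108100/1611 ≈ 67.101
Max retention: S = 1000/(108100/1611) − 10 = 5300/1081 in (≈ 4.903 in)
Initial abstraction Ia = S/5 = (5300/1081)/5 = 1060/1081 ≈ 0.981 in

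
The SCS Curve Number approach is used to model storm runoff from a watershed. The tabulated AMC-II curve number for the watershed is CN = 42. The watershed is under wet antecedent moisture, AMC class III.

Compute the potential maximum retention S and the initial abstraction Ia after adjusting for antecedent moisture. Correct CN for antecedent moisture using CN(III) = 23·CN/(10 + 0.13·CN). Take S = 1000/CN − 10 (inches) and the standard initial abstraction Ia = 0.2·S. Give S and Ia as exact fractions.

S = 2900/483 in ≈ 6.004 in; Ia = 580/483 in ≈ 1.201 in

Adjust CN=42 to AMC III: 23·42/(10 + 0.13·42) → 966 ÷ (773/50) = 48300/773 ≈ 62.484
S = 1000/(48300/773) − 10 = 2900/483 in ≈ 6.004 in
Ia = 0.2·(2900/483) = 580/483 in ≈ 1.201 in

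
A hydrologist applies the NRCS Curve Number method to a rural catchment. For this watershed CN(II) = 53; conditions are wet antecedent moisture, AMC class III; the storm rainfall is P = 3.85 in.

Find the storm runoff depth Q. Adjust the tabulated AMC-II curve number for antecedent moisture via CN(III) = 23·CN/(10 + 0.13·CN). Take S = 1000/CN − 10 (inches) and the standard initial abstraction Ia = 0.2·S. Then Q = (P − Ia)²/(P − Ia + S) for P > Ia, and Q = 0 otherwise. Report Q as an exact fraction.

Adjust CN=53 to AMC III: 23·53/(10 + 0.13·53) → 1219 ÷ (1689/100) = 121900/1689 ≈ 72.173
S = 1000/(121900/1689) − 10 = 4700/1219 in ≈ 3.856 in
Initial abstraction Ia = S/5 = (4700/1219)/5 = 940/1219 ≈ 0.771 in
P − Ia = 3.850 − 0.771 = 75063/24380 ≈ 3.079 in (> 0, runoff occurs)
Runoff Q = (P−Ia)²/(P−Ia+S) = (3.079)²/(3.079+3.856) = 5634453969/4121755940 ≈ 1.367 in

Q = 5634453969/4121755940 in ≈ 1.367 in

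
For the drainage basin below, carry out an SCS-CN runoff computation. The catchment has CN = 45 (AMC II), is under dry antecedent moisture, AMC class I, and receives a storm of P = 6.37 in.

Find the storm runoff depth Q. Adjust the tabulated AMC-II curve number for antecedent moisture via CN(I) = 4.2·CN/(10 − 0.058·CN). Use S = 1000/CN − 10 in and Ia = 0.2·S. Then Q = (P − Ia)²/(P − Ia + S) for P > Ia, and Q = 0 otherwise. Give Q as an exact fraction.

CN(I) from CN(II)=45: (4.2·45)/(10 − 0.058·45) = 18900/739 ≈ 25.575
S = 1000/(18900/739) − 10 = 5500/189 in ≈ 29.101 in
Initial abstraction Ia = S/5 = (5500/189)/5 = 1100/189 ≈ 5.820 in
P − Ia = 6.370 − 5.820 = 10393/18900 ≈ 0.550 in (> 0, runoff occurs)
Runoff Q = (P−Ia)²/(P−Ia+S) = (0.550)²/(0.550+29.101) = 108014449/10591427700 ≈ 0.010 in

Q = 108014449/10591427700 in ≈ 0.010 in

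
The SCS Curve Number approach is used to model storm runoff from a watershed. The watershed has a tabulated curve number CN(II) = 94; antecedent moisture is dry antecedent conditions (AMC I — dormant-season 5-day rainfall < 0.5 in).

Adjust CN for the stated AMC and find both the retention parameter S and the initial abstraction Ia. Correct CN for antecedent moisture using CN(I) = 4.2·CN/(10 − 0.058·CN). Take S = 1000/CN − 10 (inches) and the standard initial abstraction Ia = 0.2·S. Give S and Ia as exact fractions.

Dry (AMC I): CN(I) = 4.2·94/(10 − 0.058·94) = (1974/5)/(1137/250) = 32900/379 ≈ 86.807
S = 1000/(32900/379) − 10 = 500/329 in ≈ 1.520 in
Ia = 0.2S: 0.2·1.520 = 0.304 in (exactly 100/329)

S = 500/329 in ≈ 1.520 in; Ia = 100/329 in ≈ 0.304 in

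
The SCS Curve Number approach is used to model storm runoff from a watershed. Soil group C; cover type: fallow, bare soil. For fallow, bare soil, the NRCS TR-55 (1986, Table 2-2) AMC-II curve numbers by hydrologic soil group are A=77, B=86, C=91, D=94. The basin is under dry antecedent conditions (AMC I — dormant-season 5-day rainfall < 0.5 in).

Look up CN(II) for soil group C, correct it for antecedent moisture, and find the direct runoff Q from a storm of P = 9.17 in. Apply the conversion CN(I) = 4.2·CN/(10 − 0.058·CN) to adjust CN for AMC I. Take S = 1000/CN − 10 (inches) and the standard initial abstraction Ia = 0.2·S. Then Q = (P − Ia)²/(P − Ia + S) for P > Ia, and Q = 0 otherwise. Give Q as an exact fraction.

NRCS table: fallow, bare soil, soil group C → CN(II) = 91
CN(I) from CN(II)=91: (4.2·91)/(10 − 0.058·91) = 63700/787 ≈ 80.940
S = 1000/(63700/787) − 10 = 1500/637 in ≈ 2.355 in
Initial abstraction Ia = S/5 = (1500/637)/5 = 300/637 ≈ 0.471 in
Since P=9.170 > Ia=0.471: effective rainfall P−Ia = 554129/63700 in
Q = (554129/63700)²/((554129/63700) + 1500/637) = (307058948641/4057690000)/(704129/63700) = 307058948641/44853017300 in ≈ 6.846 in

Q = 307058948641/44853017300 in ≈ 6.846 in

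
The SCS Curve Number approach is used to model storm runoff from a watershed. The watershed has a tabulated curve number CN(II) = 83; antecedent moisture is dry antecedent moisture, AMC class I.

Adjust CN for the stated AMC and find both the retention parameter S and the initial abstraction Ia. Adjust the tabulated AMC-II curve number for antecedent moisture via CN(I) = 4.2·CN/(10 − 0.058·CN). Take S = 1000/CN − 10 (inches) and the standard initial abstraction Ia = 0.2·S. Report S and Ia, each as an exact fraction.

S = 8500/1743 in ≈ 4.877 in; Ia = 1700/1743 in ≈ 0.975 in

Dry (AMC I): CN(I) = 4.2·83/(10 − 0.058·83) = (1743/5)/(2593/500) = 174300/2593 ≈ 67.219
Max retention: S = 1000/(174300/2593) − 10 = 8500/1743 in (≈ 4.877 in)
Ia = 0.2S: 0.2·4.877 = 0.975 in (exactly 1700/1743)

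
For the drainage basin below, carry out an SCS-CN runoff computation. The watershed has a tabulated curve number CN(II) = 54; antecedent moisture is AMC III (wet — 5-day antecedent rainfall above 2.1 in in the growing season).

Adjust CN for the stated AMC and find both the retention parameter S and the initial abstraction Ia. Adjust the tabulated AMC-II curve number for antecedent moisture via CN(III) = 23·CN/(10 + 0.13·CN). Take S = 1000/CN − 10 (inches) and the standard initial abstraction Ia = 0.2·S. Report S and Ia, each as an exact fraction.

S = 100/27 in ≈ 3.704 in; Ia = 20/27 in ≈ 0.741 in

CN(III) from CN(II)=54: (23·54)/(10 + 0.13·54) = 2700/37 ≈ 72.973
S = 1000/(2700/37) − 10 = 100/27 in ≈ 3.704 in
Ia = 0.2S: 0.2·3.704 = 0.741 in (exactly 20/27)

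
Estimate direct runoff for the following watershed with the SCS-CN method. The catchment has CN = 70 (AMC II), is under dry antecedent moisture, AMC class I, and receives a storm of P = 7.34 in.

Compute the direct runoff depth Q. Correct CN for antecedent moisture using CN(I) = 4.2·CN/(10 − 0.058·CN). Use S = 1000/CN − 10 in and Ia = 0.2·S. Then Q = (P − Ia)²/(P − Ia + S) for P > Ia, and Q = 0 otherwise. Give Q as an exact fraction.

Q = 168558289/93058350 in ≈ 1.811 in

Dry (AMC I): CN(I) = 4.2·70/(10 − 0.058·70) = 294/(297/50) = 4900/99 ≈ 49.495
S = 1000/(4900/99) − 10 = 500/49 in ≈ 10.204 in
Initial abstraction Ia = S/5 = (500/49)/5 = 100/49 ≈ 2.041 in
P − Ia = 7.340 − 2.041 = 12983/2450 ≈ 5.299 in (> 0, runoff occurs)
Runoff Q = (P−Ia)²/(P−Ia+S) = (5.299)²/(5.299+10.204) = 168558289/93058350 ≈ 1.811 in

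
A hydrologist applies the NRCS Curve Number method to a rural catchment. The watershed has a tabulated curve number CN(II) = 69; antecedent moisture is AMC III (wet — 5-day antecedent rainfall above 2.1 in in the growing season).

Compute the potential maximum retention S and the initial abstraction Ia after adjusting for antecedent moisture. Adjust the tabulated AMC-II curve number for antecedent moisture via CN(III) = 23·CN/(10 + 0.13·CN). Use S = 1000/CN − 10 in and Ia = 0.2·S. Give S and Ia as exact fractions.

S = 3100/1587 in ≈ 1.953 in; Ia = 620/1587 in ≈ 0.391 in

Wet (AMC III): CN(III) = 23·69/(10 + 0.13·69) = 1587/(1897/100) = 158700/1897 ≈ 83.658
S = 1000/(158700/1897) − 10 = 3100/1587 in ≈ 1.953 in
Initial abstraction Ia = S/5 = (3100/1587)/5 = 620/1587 ≈ 0.391 in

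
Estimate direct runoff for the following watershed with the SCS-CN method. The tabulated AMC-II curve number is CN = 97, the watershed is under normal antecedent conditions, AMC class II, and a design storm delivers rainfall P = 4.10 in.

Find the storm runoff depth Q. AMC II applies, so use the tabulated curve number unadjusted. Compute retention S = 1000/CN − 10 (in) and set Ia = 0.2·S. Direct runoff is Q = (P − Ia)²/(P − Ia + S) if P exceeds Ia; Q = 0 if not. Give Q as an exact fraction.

Q = 15342889/4090490 in ≈ 3.751 in

CN(II) = 97; AMC II needs no correction.
Max retention: S = 1000/97 − 10 = 30/97 in (≈ 0.309 in)
Ia = 0.2S: 0.2·0.309 = 0.062 in (exactly 6/97)
Since P=4.100 > Ia=0.062: effective rainfall P−Ia = 3917/970 in
Q: (3917/970)² ÷ (4217/970) = 15342889/4090490 in (≈ 3.751 in)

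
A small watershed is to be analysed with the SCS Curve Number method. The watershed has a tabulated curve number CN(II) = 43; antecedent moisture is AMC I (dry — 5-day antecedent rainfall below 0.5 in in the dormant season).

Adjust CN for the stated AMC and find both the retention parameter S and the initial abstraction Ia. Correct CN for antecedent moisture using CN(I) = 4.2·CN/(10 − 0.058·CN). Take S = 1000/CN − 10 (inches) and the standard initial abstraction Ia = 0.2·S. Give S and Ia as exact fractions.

Adjust CN=43 to AMC I: 4.2·43/(10 − 0.058·43) → (903/5) ÷ (3753/500) = 30100/1251 ≈ 24.061
Max retention: S = 1000/(30100/1251) − 10 = 9500/301 in (≈ 31.561 in)
Initial abstraction Ia = S/5 = (9500/301)/5 = 1900/301 ≈ 6.312 in

S = 9500/301 in ≈ 31.561 in; Ia = 1900/301 in ≈ 6.312 in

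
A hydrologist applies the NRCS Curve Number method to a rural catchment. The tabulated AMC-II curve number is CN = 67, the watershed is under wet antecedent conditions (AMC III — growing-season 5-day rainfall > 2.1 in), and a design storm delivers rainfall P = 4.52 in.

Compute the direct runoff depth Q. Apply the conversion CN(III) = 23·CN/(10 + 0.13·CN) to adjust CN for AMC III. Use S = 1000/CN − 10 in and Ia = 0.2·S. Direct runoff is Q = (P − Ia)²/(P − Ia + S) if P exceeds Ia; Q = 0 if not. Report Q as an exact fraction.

Q = 24848162689/9251123825 in ≈ 2.686 in

Adjust CN=67 to AMC III: 23·67/(10 + 0.13·67) → 1541 ÷ (1871/100) = 154100/1871 ≈ 82.362
Max retention: S = 1000/(154100/1871) − 10 = 3300/1541 in (≈ 2.141 in)
Ia = 0.2S: 0.2·2.141 = 0.428 in (exactly 660/1541)
Excess rainfall: 4.520 − 0.428 = 4.092 in; P > Ia so Q > 0
Q = (157633/38525)²/((157633/38525) + 3300/1541) = (24848162689/1484175625)/(240133/38525) = 24848162689/9251123825 in ≈ 2.686 in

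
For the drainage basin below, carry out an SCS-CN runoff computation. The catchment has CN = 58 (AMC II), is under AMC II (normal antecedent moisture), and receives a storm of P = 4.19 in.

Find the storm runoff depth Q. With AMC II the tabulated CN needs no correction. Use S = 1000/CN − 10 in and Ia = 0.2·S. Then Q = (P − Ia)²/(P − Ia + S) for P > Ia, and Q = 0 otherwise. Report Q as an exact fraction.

Q = 63218401/83957900 in ≈ 0.753 in

AMC II — tabulated CN = 58 applies directly.
Max retention: S = 1000/58 − 10 = 210/29 in (≈ 7.241 in)
Initial abstraction Ia = S/5 = (210/29)/5 = 42/29 ≈ 1.448 in
P − Ia = 4.190 − 1.448 = 7951/2900 ≈ 2.742 in (> 0, runoff occurs)
Runoff Q = (P−Ia)²/(P−Ia+S) = (2.742)²/(2.742+7.241) = 63218401/83957900 ≈ 0.753 in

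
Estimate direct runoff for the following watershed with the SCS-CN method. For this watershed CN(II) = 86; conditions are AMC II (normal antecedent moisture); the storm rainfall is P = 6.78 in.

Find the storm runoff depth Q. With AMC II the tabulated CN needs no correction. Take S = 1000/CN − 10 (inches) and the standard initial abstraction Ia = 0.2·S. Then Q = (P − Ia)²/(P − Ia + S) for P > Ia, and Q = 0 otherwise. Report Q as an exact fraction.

Q = 192571129/37360550 in ≈ 5.154 in

CN(II) = 86; AMC II needs no correction.
S = 1000/86 − 10 = 70/43 in ≈ 1.628 in
Ia = 0.2·(70/43) = 14/43 in ≈ 0.326 in
Excess rainfall: 6.780 − 0.326 = 6.454 in; P > Ia so Q > 0
Q: (13877/2150)² ÷ (17377/2150) = 192571129/37360550 in (≈ 5.154 in)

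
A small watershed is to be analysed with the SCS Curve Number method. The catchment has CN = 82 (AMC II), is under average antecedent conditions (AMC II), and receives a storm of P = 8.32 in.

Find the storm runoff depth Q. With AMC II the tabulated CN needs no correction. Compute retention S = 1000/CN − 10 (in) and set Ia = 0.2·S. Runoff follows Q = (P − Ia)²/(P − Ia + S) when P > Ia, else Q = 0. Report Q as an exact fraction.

Q = 16313521/2646550 in ≈ 6.164 in

AMC II — tabulated CN = 82 applies directly.
S = 1000/82 − 10 = 90/41 in ≈ 2.195 in
Initial abstraction Ia = S/5 = (90/41)/5 = 18/41 ≈ 0.439 in
Since P=8.320 > Ia=0.439: effective rainfall P−Ia = 8078/1025 in
Q: (8078/1025)² ÷ (10328/1025) = 16313521/2646550 in (≈ 6.164 in)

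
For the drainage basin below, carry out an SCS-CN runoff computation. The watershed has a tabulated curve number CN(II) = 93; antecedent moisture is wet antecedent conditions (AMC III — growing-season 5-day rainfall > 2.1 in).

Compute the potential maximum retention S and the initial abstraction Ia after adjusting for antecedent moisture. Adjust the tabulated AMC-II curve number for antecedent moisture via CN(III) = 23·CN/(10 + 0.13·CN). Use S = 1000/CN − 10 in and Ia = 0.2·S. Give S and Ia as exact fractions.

CN(III) from CN(II)=93: (23·93)/(10 + 0.13·93) = 213900/2209 ≈ 96.831
Retention S: 1000/CN − 10 with CN=96.831 → S = 700/2139 ≈ 0.327 in
Ia = 0.2·(700/2139) = 140/2139 in ≈ 0.065 in

S = 700/2139 in ≈ 0.327 in; Ia = 140/2139 in ≈ 0.065 in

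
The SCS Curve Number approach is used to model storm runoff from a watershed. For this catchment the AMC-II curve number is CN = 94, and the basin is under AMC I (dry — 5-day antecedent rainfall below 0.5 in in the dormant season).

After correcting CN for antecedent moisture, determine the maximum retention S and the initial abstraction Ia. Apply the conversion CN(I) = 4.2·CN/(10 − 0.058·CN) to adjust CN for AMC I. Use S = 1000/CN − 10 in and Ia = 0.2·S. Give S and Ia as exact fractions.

S = 500/329 in ≈ 1.520 in; Ia = 100/329 in ≈ 0.304 in

Dry (AMC I): CN(I) = 4.2·94/(10 − 0.058·94) = (1974/5)/(1137/250) = 32900/379 ≈ 86.807
Retention S: 1000/CN − 10 with CN=86.807 → S = 500/329 ≈ 1.520 in
Ia = 0.2·(500/329) = 100/329 in ≈ 0.304 in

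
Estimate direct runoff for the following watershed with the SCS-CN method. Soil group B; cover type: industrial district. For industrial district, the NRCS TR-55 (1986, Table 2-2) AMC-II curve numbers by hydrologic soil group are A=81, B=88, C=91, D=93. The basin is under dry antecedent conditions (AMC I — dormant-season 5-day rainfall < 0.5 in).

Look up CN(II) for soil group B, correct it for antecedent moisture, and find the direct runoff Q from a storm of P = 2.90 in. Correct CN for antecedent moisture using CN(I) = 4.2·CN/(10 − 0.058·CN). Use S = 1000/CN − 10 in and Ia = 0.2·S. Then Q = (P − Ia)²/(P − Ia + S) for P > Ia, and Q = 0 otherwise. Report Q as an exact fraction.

Q = 3003289/3259410 in ≈ 0.921 in

NRCS table: industrial district, soil group B → CN(II) = 88
Adjust CN=88 to AMC I: 4.2·88/(10 − 0.058·88) → (1848/5) ÷ (612/125) = 3850/51 ≈ 75.490
Retention S: 1000/CN − 10 with CN=75.490 → S = 250/77 ≈ 3.247 in
Ia = 0.2S: 0.2·3.247 = 0.649 in (exactly 50/77)
Excess rainfall: 2.900 − 0.649 = 2.251 in; P > Ia so Q > 0
Runoff Q = (P−Ia)²/(P−Ia+S) = (2.251)²/(2.251+3.247) = 3003289/3259410 ≈ 0.921 in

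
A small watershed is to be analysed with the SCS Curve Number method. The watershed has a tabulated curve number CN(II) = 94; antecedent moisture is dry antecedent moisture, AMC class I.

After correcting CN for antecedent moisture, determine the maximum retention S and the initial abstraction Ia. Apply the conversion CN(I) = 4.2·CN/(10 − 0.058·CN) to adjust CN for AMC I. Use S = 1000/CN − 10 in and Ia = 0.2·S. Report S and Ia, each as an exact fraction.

S = 500/329 in ≈ 1.520 in; Ia = 100/329 in ≈ 0.304 in

Adjust CN=94 to AMC I: 4.2·94/(10 − 0.058·94) → (1974/5) ÷ (1137/250) = 32900/379 ≈ 86.807
Retention S: 1000/CN − 10 with CN=86.807 → S = 500/329 ≈ 1.520 in
Ia = 0.2S: 0.2·1.520 = 0.304 in (exactly 100/329)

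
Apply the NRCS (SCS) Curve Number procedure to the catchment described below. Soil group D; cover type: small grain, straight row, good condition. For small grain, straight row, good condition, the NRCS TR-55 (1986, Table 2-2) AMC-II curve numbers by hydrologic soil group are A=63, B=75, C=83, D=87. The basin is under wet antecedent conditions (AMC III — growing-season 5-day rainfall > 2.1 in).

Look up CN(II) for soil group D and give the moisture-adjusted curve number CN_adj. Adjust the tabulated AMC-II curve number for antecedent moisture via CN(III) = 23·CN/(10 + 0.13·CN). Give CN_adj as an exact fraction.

CN_adj = 200100/2131 ≈ 93.900

NRCS table: small grain, straight row, good condition, soil group D → CN(II) = 87
CN(III) from CN(II)=87: (23·87)/(10 + 0.13·87) = 200100/2131 ≈ 93.900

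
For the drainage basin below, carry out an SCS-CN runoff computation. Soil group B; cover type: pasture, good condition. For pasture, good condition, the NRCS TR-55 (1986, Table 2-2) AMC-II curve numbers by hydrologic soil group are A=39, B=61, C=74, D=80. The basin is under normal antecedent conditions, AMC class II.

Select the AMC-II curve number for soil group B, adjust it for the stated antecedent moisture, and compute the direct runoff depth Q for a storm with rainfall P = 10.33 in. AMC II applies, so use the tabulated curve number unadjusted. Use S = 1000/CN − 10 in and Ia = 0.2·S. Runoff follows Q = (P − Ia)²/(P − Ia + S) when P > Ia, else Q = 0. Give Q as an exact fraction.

Q = 3048475369/574699300 in ≈ 5.304 in

NRCS table: pasture, good condition, soil group B → CN(II) = 61
Average conditions: CN = 61 (no AMC adjustment).
S = 1000/61 − 10 = 390/61 in ≈ 6.393 in
Initial abstraction Ia = S/5 = (390/61)/5 = 78/61 ≈ 1.279 in
Since P=10.330 > Ia=1.279: effective rainfall P−Ia = 55213/6100 in
Runoff Q = (P−Ia)²/(P−Ia+S) = (9.051)²/(9.051+6.393) = 3048475369/574699300 ≈ 5.304 in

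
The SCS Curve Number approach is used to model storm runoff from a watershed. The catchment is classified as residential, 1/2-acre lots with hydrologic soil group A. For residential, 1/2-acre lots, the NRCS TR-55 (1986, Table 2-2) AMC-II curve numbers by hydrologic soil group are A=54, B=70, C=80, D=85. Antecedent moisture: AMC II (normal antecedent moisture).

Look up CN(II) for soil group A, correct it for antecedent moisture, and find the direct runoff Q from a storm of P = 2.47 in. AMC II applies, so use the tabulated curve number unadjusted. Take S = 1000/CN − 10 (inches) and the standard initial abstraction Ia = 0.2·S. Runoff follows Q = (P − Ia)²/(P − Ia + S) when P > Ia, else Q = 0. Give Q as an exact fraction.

Q = 4280761/67686300 in ≈ 0.063 in

NRCS table: residential, 1/2-acre lots, soil group A → CN(II) = 54
Average conditions: CN = 54 (no AMC adjustment).
Max retention: S = 1000/54 − 10 = 230/27 in (≈ 8.519 in)
Initial abstraction Ia = S/5 = (230/27)/5 = 46/27 ≈ 1.704 in
Since P=2.470 > Ia=1.704: effective rainfall P−Ia = 2069/2700 in
Q: (2069/2700)² ÷ (25069/2700) = 4280761/67686300 in (≈ 0.063 in)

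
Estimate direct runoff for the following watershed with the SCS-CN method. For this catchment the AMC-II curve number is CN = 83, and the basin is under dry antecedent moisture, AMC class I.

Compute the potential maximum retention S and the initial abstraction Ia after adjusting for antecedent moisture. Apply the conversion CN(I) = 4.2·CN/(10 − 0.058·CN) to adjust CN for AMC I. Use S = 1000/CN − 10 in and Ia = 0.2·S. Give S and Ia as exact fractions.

S = 8500/1743 in ≈ 4.877 in; Ia = 1700/1743 in ≈ 0.975 in

Dry (AMC I): CN(I) = 4.2·83/(10 − 0.058·83) = (1743/5)/(2593/500) = 174300/2593 ≈ 67.219
Retention S: 1000/CN − 10 with CN=67.219 → S = 8500/1743 ≈ 4.877 in
Initial abstraction Ia = S/5 = (8500/1743)/5 = 1700/1743 ≈ 0.975 in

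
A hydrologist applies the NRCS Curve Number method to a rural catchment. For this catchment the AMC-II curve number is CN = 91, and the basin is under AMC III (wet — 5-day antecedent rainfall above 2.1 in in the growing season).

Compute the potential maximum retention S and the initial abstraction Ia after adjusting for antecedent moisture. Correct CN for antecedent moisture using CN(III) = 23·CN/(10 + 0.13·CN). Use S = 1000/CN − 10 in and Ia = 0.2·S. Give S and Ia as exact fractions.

S = 900/2093 in ≈ 0.430 in; Ia = 180/2093 in ≈ 0.086 in

CN(III) from CN(II)=91: (23·91)/(10 + 0.13·91) = 209300/2183 ≈ 95.877
Retention S: 1000/CN − 10 with CN=95.877 → S = 900/2093 ≈ 0.430 in
Ia = 0.2S: 0.2·0.430 = 0.086 in (exactly 180/2093)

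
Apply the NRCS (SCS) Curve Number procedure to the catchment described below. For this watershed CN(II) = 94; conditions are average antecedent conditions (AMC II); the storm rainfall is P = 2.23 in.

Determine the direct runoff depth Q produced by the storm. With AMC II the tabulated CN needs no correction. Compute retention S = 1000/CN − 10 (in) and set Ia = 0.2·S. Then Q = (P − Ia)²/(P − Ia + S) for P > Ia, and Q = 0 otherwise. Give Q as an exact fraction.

CN(II) = 94; AMC II needs no correction.
Max retention: S = 1000/94 − 10 = 30/47 in (≈ 0.638 in)
Ia = 0.2·(30/47) = 6/47 in ≈ 0.128 in
P − Ia = 2.230 − 0.128 = 9881/4700 ≈ 2.102 in (> 0, runoff occurs)
Q = (9881/4700)²/((9881/4700) + 30/47) = (97634161/22090000)/(12881/4700) = 97634161/60540700 in ≈ 1.613 in

Q = 97634161/60540700 in ≈ 1.613 in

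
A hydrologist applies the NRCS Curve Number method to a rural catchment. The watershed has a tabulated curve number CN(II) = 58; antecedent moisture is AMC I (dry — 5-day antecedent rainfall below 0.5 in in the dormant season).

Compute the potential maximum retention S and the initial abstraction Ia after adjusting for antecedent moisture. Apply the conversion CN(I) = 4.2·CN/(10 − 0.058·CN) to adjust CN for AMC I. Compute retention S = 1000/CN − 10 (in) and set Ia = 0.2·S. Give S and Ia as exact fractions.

CN(I) from CN(II)=58: (4.2·58)/(10 − 0.058·58) = 2900/79 ≈ 36.709
Retention S: 1000/CN − 10 with CN=36.709 → S = 500/29 ≈ 17.241 in
Ia = 0.2S: 0.2·17.241 = 3.448 in (exactly 100/29)

S = 500/29 in ≈ 17.241 in; Ia = 100/29 in ≈ 3.448 in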